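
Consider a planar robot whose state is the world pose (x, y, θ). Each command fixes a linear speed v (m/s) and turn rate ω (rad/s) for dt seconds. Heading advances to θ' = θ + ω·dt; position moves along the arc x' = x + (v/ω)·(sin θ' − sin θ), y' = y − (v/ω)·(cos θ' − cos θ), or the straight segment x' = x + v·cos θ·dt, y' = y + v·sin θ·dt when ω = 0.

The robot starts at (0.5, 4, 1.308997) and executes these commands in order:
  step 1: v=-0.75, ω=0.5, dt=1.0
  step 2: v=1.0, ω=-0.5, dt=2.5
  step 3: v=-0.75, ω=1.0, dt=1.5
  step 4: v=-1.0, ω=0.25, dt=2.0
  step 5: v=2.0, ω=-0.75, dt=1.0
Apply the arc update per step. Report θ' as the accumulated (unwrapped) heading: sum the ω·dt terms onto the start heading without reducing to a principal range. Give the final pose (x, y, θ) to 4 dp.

step 1: θ'=1.8090 (R=-1.5000) → pose (0.4912, 3.2578, 1.8090)
step 2: θ'=0.5590 (R=-2.0000) → pose (1.3741, 5.4253, 0.5590)
step 3: θ'=2.0590 (R=-0.7500) → pose (1.1095, 4.4377, 2.0590)
step 4: θ'=2.5590 (R=-4.0000) → pose (2.4414, 2.9737, 2.5590)
step 5: θ'=1.8090 (R=-2.6667) → pose (1.3172, 4.5713, 1.8090)

(1.3172, 4.5713, 1.8090)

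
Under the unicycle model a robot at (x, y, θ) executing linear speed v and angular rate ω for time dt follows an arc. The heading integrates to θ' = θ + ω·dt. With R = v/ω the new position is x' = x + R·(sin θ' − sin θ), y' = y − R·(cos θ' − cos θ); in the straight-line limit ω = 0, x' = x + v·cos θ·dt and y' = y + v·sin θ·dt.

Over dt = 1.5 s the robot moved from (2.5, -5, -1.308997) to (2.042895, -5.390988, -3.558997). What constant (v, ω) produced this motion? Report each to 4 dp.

Δθ = -3.558997 − -1.308997 = -2.250000
ω = Δθ/dt = -2.250000/1.5 = -1.5000
R = Δx/(sin θ' − sin θ) = -0.3333
v = R·ω = -0.3333·-1.5000 = 0.5000

v = 0.5000, ω = -1.5000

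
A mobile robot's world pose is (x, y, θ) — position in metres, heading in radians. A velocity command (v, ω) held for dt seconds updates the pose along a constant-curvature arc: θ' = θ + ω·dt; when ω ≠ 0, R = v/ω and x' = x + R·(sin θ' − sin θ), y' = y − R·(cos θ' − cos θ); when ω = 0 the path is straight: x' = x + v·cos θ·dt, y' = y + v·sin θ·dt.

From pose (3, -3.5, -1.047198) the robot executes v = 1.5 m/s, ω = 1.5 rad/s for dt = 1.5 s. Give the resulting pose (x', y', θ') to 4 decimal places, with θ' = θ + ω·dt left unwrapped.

θ' = -1.0472 + 1.5·1.5 = 1.2028
R = v/ω = 1.5/1.5 = 1.0000
x' = 3 + 1.0000·(sin 1.2028 − sin -1.0472) = 4.7991
y' = -3.5 − 1.0000·(cos 1.2028 − cos -1.0472) = -3.3597

(4.7991, -3.3597, 1.2028)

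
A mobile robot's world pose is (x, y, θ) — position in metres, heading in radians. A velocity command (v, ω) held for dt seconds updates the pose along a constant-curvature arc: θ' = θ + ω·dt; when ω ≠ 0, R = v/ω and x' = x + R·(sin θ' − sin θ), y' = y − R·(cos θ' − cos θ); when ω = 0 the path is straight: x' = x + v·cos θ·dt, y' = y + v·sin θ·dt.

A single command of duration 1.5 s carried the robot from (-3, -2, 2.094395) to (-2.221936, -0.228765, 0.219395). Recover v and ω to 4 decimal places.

Δθ = 0.219395 − 2.094395 = -1.875000
ω = Δθ/dt = -1.875000/1.5 = -1.2500
R = −Δy/(cos θ' − cos θ) = -1.2000
v = R·ω = -1.2000·-1.2500 = 1.5000

v = 1.5000, ω = -1.2500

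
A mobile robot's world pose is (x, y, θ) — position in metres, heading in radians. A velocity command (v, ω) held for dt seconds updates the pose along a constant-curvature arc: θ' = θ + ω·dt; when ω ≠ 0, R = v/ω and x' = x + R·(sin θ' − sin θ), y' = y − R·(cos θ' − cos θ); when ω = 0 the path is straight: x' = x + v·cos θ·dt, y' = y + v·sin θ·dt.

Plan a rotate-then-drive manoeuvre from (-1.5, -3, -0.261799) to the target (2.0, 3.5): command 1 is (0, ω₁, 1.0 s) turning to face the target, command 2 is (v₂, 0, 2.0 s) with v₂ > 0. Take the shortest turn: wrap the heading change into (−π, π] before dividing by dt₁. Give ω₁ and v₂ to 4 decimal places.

heading to target = atan2(3.5−-3, 2−-1.5) = 1.0769
Δθ = wrap(1.0769 − -0.2618) = 1.3387; ω₁ = Δθ/dt₁ = 1.3387
distance = √((2−-1.5)² + (3.5−-3)²) = 7.3824; v₂ = distance/dt₂ = 3.6912

ω₁ = 1.3387, v₂ = 3.6912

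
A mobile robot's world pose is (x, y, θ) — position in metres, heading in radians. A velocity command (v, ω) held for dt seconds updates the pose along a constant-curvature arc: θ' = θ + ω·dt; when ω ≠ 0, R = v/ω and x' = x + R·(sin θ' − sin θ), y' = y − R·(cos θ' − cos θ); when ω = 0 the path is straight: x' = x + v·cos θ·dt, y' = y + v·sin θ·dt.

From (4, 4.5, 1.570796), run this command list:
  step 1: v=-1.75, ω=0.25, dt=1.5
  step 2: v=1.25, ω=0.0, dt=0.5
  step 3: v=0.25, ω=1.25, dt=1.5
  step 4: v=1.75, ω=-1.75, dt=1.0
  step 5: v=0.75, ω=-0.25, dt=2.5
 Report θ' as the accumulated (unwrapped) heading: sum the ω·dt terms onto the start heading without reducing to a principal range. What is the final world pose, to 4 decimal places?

step 1: θ'=1.9458 (R=-7.0000) → pose (4.4864, 1.9361, 1.9458)
step 2: θ'=1.9458 (straight) → pose (4.2575, 2.5177, 1.9458)
step 3: θ'=3.8208 (R=0.2000) → pose (3.9458, 2.6000, 3.8208)
step 4: θ'=2.0708 (R=-1.0000) → pose (2.4400, 2.8987, 2.0708)
step 5: θ'=1.4458 (R=-3.0000) → pose (2.0962, 4.7110, 1.4458)

(2.0962, 4.7110, 1.4458)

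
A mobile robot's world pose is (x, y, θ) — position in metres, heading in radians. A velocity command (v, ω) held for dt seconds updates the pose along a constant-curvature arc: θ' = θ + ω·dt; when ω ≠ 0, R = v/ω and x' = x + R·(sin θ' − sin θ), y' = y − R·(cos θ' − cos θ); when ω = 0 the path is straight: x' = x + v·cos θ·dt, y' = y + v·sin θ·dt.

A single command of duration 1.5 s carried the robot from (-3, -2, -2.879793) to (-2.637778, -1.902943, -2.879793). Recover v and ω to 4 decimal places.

Δθ = -2.879793 − -2.879793 = 0.000000
ω = Δθ/dt = 0.000000/1.5 = 0.0000
ω = 0 → v = (Δx·cos θ + Δy·sin θ)/dt = -0.2500

v = -0.2500, ω = 0.0000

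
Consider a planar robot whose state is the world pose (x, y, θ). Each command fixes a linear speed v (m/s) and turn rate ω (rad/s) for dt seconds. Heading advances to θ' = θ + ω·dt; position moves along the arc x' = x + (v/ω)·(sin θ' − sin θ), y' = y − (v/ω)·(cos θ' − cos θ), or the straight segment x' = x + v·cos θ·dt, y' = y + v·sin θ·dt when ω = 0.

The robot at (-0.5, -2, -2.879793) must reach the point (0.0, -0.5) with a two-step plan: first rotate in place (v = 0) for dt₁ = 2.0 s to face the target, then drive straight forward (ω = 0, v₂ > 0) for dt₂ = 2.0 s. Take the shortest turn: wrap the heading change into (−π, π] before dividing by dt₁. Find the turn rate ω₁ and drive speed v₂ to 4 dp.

heading to target = atan2(-0.5−-2, 0−-0.5) = 1.2490
Δθ = wrap(1.2490 − -2.8798) = -2.1543; ω₁ = Δθ/dt₁ = -1.0772
distance = √((0−-0.5)² + (-0.5−-2)²) = 1.5811; v₂ = distance/dt₂ = 0.7906

ω₁ = -1.0772, v₂ = 0.7906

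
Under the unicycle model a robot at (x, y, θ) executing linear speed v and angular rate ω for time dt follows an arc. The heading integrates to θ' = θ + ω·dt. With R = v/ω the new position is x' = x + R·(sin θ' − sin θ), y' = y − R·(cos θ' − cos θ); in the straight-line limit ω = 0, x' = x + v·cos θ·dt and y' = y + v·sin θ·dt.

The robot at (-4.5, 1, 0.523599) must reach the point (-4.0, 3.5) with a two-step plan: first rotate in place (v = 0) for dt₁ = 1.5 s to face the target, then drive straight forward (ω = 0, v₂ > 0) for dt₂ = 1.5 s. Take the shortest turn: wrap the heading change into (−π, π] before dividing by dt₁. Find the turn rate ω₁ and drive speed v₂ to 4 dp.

heading to target = atan2(3.5−1, -4−-4.5) = 1.3734
Δθ = wrap(1.3734 − 0.5236) = 0.8498; ω₁ = Δθ/dt₁ = 0.5665
distance = √((-4−-4.5)² + (3.5−1)²) = 2.5495; v₂ = distance/dt₂ = 1.6997

ω₁ = 0.5665, v₂ = 1.6997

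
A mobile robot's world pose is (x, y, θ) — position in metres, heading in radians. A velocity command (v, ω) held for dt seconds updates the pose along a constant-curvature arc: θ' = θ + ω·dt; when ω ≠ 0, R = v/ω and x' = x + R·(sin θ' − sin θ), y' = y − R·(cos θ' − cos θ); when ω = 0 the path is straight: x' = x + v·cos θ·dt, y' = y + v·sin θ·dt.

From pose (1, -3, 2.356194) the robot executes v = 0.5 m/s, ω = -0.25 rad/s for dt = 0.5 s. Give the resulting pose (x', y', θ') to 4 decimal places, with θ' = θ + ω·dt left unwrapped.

θ' = 2.3562 + -0.25·0.5 = 2.2312
R = v/ω = 0.5/-0.25 = -2.0000
x' = 1 + -2.0000·(sin 2.2312 − sin 2.3562) = 0.8347
y' = -3 − -2.0000·(cos 2.2312 − cos 2.3562) = -2.8126

(0.8347, -2.8126, 2.2312)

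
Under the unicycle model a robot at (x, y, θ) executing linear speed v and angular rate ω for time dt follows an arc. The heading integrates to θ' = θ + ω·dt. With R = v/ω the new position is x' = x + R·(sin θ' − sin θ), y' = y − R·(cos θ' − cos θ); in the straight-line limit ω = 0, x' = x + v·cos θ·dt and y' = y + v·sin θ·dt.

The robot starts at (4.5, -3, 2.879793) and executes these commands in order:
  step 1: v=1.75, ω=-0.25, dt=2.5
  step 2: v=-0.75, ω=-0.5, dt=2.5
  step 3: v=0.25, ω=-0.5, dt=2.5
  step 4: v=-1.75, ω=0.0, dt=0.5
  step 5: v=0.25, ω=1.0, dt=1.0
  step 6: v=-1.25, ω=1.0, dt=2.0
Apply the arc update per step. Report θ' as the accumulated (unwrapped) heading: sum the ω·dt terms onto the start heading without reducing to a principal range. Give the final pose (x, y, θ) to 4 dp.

(1.3013, -3.9925, 2.7548)

step 1: θ'=2.2548 (R=-7.0000) → pose (0.8864, -0.6618, 2.2548)
step 2: θ'=1.0048 (R=1.5000) → pose (0.9899, -2.4140, 1.0048)
step 3: θ'=-0.2452 (R=-0.5000) → pose (1.5333, -2.1971, -0.2452)
step 4: θ'=-0.2452 (straight) → pose (0.6844, -1.9847, -0.2452)
step 5: θ'=0.7548 (R=0.2500) → pose (0.9164, -1.9243, 0.7548)
step 6: θ'=2.7548 (R=-1.2500) → pose (1.3013, -3.9925, 2.7548)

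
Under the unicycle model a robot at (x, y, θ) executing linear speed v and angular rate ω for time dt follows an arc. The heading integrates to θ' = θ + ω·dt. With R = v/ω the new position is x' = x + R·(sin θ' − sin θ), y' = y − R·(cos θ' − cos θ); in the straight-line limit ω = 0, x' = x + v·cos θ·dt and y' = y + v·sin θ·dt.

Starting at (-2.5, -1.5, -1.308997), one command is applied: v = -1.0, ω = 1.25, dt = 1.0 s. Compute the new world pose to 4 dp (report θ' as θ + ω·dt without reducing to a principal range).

(-3.2256, -0.9084, -0.0590)

θ' = -1.3090 + 1.25·1.0 = -0.0590
R = v/ω = -1.0/1.25 = -0.8000
x' = -2.5 + -0.8000·(sin -0.0590 − sin -1.3090) = -3.2256
y' = -1.5 − -0.8000·(cos -0.0590 − cos -1.3090) = -0.9084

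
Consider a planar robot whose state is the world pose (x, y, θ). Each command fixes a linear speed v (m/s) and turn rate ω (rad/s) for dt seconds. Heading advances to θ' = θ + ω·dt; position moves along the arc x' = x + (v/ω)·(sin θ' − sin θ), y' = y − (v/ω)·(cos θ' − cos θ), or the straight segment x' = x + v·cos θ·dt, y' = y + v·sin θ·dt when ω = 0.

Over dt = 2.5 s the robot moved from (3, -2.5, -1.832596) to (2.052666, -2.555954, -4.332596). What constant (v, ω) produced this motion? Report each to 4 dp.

Δθ = -4.332596 − -1.832596 = -2.500000
ω = Δθ/dt = -2.500000/2.5 = -1.0000
R = Δx/(sin θ' − sin θ) = -0.5000
v = R·ω = -0.5000·-1.0000 = 0.5000

v = 0.5000, ω = -1.0000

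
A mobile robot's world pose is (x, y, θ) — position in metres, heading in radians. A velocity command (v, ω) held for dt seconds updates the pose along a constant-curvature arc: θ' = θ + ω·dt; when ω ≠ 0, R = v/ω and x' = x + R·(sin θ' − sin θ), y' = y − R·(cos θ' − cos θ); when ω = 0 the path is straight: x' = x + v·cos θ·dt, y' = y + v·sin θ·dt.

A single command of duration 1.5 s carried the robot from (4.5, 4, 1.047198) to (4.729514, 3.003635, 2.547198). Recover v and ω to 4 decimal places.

v = -0.7500, ω = 1.0000

Δθ = 2.547198 − 1.047198 = 1.500000
ω = Δθ/dt = 1.500000/1.5 = 1.0000
R = −Δy/(cos θ' − cos θ) = -0.7500
v = R·ω = -0.7500·1.0000 = -0.7500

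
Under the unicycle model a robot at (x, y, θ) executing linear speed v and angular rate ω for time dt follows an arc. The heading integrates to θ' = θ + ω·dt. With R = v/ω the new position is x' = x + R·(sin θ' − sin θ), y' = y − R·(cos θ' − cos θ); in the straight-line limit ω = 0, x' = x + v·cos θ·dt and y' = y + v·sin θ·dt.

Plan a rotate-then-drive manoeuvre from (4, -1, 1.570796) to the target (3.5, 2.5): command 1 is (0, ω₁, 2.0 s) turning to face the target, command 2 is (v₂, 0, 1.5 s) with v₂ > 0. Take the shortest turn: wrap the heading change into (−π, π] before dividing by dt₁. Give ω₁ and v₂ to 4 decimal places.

heading to target = atan2(2.5−-1, 3.5−4) = 1.7127
Δθ = wrap(1.7127 − 1.5708) = 0.1419; ω₁ = Δθ/dt₁ = 0.0709
distance = √((3.5−4)² + (2.5−-1)²) = 3.5355; v₂ = distance/dt₂ = 2.3570

ω₁ = 0.0709, v₂ = 2.3570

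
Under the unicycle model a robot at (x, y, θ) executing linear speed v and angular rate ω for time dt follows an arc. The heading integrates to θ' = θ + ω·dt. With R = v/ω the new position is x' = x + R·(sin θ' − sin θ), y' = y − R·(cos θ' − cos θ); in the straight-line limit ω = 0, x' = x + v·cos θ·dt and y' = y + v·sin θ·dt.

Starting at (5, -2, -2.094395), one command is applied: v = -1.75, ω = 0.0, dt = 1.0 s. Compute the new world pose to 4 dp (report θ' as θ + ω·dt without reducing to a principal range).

(5.8750, -0.4845, -2.0944)

θ' = -2.0944 + 0.0·1.0 = -2.0944
ω = 0 → straight: x' = 5 + -1.75·cos(-2.0944)·1.0 = 5.8750
y' = -2 + -1.75·sin(-2.0944)·1.0 = -0.4845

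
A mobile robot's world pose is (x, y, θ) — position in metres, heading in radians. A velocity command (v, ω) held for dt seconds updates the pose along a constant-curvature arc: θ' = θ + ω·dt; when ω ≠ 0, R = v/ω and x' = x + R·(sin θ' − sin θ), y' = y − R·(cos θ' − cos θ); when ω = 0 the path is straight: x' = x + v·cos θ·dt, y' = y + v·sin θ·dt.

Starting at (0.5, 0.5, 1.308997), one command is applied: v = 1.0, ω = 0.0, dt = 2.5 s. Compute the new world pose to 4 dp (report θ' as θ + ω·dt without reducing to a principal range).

(1.1470, 2.9148, 1.3090)

θ' = 1.3090 + 0.0·2.5 = 1.3090
ω = 0 → straight: x' = 0.5 + 1.0·cos(1.3090)·2.5 = 1.1470
y' = 0.5 + 1.0·sin(1.3090)·2.5 = 2.9148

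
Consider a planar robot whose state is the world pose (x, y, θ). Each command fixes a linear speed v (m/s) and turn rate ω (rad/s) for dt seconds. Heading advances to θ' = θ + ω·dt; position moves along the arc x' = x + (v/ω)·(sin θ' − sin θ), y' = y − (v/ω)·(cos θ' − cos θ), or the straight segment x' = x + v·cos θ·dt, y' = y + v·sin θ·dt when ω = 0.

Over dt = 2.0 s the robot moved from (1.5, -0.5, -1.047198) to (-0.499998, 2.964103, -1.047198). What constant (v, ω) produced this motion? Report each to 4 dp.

v = -2.0000, ω = 0.0000

Δθ = -1.047198 − -1.047198 = 0.000000
ω = Δθ/dt = 0.000000/2.0 = 0.0000
ω = 0 → v = (Δx·cos θ + Δy·sin θ)/dt = -2.0000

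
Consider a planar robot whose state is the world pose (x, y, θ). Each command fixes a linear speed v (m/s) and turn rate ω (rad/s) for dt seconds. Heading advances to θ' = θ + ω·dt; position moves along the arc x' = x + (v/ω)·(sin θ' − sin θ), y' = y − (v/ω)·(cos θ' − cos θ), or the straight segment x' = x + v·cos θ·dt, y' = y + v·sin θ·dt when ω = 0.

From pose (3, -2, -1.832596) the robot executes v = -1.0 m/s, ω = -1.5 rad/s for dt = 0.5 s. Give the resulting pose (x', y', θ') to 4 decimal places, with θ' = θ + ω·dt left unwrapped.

(3.2904, -1.6074, -2.5826)

θ' = -1.8326 + -1.5·0.5 = -2.5826
R = v/ω = -1.0/-1.5 = 0.6667
x' = 3 + 0.6667·(sin -2.5826 − sin -1.8326) = 3.2904
y' = -2 − 0.6667·(cos -2.5826 − cos -1.8326) = -1.6074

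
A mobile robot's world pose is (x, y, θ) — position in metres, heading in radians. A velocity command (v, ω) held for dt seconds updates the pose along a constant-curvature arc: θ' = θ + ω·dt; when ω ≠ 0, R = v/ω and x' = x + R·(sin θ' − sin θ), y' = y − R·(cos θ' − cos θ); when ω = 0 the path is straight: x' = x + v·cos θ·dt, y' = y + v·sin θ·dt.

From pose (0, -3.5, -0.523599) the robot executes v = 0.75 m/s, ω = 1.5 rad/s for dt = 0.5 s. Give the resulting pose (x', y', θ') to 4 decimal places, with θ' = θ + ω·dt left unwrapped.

θ' = -0.5236 + 1.5·0.5 = 0.2264
R = v/ω = 0.75/1.5 = 0.5000
x' = 0 + 0.5000·(sin 0.2264 − sin -0.5236) = 0.3622
y' = -3.5 − 0.5000·(cos 0.2264 − cos -0.5236) = -3.5542

(0.3622, -3.5542, 0.2264)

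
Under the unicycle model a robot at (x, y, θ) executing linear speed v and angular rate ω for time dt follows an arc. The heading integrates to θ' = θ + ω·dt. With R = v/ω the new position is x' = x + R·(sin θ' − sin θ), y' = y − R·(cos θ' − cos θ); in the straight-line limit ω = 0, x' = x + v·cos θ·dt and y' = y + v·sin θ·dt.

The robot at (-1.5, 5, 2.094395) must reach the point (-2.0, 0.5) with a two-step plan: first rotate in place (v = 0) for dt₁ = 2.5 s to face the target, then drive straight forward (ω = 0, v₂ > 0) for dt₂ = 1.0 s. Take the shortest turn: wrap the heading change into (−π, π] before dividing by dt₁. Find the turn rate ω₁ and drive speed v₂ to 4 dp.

heading to target = atan2(0.5−5, -2−-1.5) = -1.6815
Δθ = wrap(-1.6815 − 2.0944) = 2.5073; ω₁ = Δθ/dt₁ = 1.0029
distance = √((-2−-1.5)² + (0.5−5)²) = 4.5277; v₂ = distance/dt₂ = 4.5277

ω₁ = 1.0029, v₂ = 4.5277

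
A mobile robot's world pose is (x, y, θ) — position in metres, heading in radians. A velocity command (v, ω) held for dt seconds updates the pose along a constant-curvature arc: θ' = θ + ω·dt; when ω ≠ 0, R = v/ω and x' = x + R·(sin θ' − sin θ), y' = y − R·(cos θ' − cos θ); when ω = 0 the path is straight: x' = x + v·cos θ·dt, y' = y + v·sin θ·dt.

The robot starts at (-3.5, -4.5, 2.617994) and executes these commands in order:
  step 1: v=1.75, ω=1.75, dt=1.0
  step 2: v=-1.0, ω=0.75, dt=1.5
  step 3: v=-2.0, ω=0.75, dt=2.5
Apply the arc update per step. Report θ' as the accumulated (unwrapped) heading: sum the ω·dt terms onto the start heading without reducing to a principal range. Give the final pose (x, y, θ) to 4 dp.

step 1: θ'=4.3680 (R=1.0000) → pose (-4.9413, -5.0284, 4.3680)
step 2: θ'=5.4930 (R=-1.3333) → pose (-5.2490, -3.6399, 5.4930)
step 3: θ'=7.3680 (R=-2.6667) → pose (-9.5015, -4.2710, 7.3680)

(-9.5015, -4.2710, 7.3680)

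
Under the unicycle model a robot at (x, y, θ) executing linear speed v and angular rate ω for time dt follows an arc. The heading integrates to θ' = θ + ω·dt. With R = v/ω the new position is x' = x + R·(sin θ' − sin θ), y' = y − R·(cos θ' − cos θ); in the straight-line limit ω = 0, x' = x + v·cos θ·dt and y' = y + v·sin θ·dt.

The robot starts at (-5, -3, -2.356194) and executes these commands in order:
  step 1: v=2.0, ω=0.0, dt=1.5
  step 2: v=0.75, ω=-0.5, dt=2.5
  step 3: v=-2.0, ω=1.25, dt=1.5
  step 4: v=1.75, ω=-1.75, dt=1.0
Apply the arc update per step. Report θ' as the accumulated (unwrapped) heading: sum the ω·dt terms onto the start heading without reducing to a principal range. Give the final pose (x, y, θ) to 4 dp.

(-7.8780, -5.0100, -3.4812)

step 1: θ'=-2.3562 (straight) → pose (-7.1213, -5.1213, -2.3562)
step 2: θ'=-3.6062 (R=-1.5000) → pose (-8.8541, -5.4017, -3.6062)
step 3: θ'=-1.7312 (R=-1.6000) → pose (-6.5577, -4.2268, -1.7312)
step 4: θ'=-3.4812 (R=-1.0000) → pose (-7.8780, -5.0100, -3.4812)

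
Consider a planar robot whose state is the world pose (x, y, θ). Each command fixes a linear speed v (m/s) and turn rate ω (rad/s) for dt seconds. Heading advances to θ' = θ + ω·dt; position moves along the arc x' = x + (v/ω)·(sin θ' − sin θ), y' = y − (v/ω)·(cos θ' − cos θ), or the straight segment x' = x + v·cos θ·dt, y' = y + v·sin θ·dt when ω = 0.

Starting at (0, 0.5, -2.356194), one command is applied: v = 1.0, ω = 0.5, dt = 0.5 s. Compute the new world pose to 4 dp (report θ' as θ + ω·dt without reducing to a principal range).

(-0.3059, 0.1062, -2.1062)

θ' = -2.3562 + 0.5·0.5 = -2.1062
R = v/ω = 1.0/0.5 = 2.0000
x' = 0 + 2.0000·(sin -2.1062 − sin -2.3562) = -0.3059
y' = 0.5 − 2.0000·(cos -2.1062 − cos -2.3562) = 0.1062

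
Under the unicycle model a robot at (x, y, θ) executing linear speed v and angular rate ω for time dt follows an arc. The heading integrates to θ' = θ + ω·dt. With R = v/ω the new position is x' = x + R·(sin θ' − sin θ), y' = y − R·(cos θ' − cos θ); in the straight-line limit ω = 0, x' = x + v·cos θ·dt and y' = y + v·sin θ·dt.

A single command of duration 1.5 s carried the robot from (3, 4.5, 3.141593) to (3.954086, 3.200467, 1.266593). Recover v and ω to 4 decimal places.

v = -1.2500, ω = -1.2500

Δθ = 1.266593 − 3.141593 = -1.875000
ω = Δθ/dt = -1.875000/1.5 = -1.2500
R = −Δy/(cos θ' − cos θ) = 1.0000
v = R·ω = 1.0000·-1.2500 = -1.2500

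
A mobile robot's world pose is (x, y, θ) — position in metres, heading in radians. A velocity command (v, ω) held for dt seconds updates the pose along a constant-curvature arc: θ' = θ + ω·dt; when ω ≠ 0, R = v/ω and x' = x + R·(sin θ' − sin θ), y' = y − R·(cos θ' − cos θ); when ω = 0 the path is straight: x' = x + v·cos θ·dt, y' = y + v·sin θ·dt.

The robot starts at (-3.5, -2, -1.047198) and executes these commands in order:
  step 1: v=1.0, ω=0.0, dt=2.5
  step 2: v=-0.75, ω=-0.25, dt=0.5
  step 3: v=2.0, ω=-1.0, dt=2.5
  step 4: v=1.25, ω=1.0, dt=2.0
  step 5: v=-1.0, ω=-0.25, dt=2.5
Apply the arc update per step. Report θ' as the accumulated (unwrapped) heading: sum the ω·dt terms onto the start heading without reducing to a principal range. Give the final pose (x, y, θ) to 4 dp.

(-6.1590, -5.0305, -2.2972)

step 1: θ'=-1.0472 (straight) → pose (-2.2500, -4.1651, -1.0472)
step 2: θ'=-1.1722 (R=3.0000) → pose (-2.4167, -3.8294, -1.1722)
step 3: θ'=-3.6722 (R=-2.0000) → pose (-5.2721, -6.3307, -3.6722)
step 4: θ'=-1.6722 (R=1.2500) → pose (-7.1482, -7.2823, -1.6722)
step 5: θ'=-2.2972 (R=4.0000) → pose (-6.1590, -5.0305, -2.2972)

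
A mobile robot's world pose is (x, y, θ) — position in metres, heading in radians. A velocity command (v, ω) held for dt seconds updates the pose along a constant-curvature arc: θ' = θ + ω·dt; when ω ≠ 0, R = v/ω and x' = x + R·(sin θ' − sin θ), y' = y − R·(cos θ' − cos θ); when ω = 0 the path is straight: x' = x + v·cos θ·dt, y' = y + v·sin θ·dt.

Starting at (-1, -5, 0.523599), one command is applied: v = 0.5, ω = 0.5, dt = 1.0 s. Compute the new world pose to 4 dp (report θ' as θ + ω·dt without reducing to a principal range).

θ' = 0.5236 + 0.5·1.0 = 1.0236
R = v/ω = 0.5/0.5 = 1.0000
x' = -1 + 1.0000·(sin 1.0236 − sin 0.5236) = -0.6460
y' = -5 − 1.0000·(cos 1.0236 − cos 0.5236) = -4.6543

(-0.6460, -4.6543, 1.0236)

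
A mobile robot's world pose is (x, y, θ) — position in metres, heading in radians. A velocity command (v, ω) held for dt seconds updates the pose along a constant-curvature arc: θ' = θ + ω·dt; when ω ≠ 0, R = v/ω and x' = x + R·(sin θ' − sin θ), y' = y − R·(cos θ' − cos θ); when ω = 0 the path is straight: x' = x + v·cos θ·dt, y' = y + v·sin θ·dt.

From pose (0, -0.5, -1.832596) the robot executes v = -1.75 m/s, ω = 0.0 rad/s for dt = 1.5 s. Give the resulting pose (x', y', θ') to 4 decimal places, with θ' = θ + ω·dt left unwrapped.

θ' = -1.8326 + 0.0·1.5 = -1.8326
ω = 0 → straight: x' = 0 + -1.75·cos(-1.8326)·1.5 = 0.6794
y' = -0.5 + -1.75·sin(-1.8326)·1.5 = 2.0356

(0.6794, 2.0356, -1.8326)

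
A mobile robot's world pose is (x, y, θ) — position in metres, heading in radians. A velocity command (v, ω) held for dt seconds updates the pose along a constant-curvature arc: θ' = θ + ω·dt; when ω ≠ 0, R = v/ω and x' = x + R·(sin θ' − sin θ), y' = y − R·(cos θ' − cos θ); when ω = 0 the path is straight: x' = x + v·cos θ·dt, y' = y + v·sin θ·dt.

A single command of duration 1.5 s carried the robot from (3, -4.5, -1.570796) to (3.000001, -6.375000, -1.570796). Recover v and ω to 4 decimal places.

Δθ = -1.570796 − -1.570796 = 0.000000
ω = Δθ/dt = 0.000000/1.5 = 0.0000
ω = 0 → v = (Δx·cos θ + Δy·sin θ)/dt = 1.2500

v = 1.2500, ω = 0.0000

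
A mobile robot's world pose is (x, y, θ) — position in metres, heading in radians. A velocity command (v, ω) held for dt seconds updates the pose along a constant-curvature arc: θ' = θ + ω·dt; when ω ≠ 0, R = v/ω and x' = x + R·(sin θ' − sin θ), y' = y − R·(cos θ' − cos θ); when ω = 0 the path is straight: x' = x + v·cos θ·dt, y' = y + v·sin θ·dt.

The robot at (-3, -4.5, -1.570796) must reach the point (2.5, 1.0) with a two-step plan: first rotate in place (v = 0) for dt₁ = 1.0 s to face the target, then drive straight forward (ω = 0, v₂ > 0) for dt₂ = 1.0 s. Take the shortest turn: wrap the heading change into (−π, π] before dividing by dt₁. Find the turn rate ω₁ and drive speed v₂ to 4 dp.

ω₁ = 2.3562, v₂ = 7.7782

heading to target = atan2(1−-4.5, 2.5−-3) = 0.7854
Δθ = wrap(0.7854 − -1.5708) = 2.3562; ω₁ = Δθ/dt₁ = 2.3562
distance = √((2.5−-3)² + (1−-4.5)²) = 7.7782; v₂ = distance/dt₂ = 7.7782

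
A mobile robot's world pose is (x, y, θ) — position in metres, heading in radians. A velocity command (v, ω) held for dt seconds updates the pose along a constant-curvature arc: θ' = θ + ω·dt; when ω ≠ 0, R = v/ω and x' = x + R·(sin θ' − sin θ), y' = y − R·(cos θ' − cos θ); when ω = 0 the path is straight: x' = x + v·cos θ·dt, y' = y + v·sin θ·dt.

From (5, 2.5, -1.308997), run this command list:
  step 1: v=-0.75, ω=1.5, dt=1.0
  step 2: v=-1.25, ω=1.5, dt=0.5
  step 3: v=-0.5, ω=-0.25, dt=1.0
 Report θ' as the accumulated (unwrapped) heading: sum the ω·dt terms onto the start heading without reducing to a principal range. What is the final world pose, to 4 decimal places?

(3.5652, 2.1709, 0.6910)

step 1: θ'=0.1910 (R=-0.5000) → pose (4.4221, 2.8615, 0.1910)
step 2: θ'=0.9410 (R=-0.8333) → pose (3.9069, 2.5341, 0.9410)
step 3: θ'=0.6910 (R=2.0000) → pose (3.5652, 2.1709, 0.6910)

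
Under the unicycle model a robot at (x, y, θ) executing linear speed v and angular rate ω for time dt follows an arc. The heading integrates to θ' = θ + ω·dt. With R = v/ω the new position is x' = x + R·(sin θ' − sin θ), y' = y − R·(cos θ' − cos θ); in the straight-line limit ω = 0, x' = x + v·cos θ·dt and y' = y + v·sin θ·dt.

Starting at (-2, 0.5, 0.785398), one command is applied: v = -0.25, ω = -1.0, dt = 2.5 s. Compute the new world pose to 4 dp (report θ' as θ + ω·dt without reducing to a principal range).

θ' = 0.7854 + -1.0·2.5 = -1.7146
R = v/ω = -0.25/-1.0 = 0.2500
x' = -2 + 0.2500·(sin -1.7146 − sin 0.7854) = -2.4242
y' = 0.5 − 0.2500·(cos -1.7146 − cos 0.7854) = 0.7126

(-2.4242, 0.7126, -1.7146)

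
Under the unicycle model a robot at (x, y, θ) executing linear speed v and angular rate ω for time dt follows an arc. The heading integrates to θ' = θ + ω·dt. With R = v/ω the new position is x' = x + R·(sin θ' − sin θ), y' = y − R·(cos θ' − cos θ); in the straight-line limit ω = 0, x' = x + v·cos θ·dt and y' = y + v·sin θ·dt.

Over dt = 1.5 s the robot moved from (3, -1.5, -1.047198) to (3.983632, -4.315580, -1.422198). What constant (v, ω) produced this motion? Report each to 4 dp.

Δθ = -1.422198 − -1.047198 = -0.375000
ω = Δθ/dt = -0.375000/1.5 = -0.2500
R = −Δy/(cos θ' − cos θ) = -8.0000
v = R·ω = -8.0000·-0.2500 = 2.0000

v = 2.0000, ω = -0.2500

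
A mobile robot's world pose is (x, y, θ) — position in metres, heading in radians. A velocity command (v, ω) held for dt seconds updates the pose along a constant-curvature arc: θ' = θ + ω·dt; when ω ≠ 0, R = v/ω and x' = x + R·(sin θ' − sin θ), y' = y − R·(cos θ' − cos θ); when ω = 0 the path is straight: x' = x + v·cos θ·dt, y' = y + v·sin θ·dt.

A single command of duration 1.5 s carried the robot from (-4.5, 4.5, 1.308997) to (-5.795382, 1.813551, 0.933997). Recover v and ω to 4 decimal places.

Δθ = 0.933997 − 1.308997 = -0.375000
ω = Δθ/dt = -0.375000/1.5 = -0.2500
R = −Δy/(cos θ' − cos θ) = 8.0000
v = R·ω = 8.0000·-0.2500 = -2.0000

v = -2.0000, ω = -0.2500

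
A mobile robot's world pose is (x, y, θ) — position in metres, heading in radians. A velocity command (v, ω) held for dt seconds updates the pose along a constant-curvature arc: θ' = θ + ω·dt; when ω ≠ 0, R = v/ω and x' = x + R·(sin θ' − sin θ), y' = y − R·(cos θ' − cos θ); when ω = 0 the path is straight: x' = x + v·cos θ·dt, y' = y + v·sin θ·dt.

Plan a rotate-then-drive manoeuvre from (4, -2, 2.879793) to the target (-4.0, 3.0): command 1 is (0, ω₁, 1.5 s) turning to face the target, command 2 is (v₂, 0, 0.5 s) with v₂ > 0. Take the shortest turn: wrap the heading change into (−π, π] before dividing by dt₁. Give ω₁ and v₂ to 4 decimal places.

ω₁ = -0.1979, v₂ = 18.8680

heading to target = atan2(3−-2, -4−4) = 2.5830
Δθ = wrap(2.5830 − 2.8798) = -0.2968; ω₁ = Δθ/dt₁ = -0.1979
distance = √((-4−4)² + (3−-2)²) = 9.4340; v₂ = distance/dt₂ = 18.8680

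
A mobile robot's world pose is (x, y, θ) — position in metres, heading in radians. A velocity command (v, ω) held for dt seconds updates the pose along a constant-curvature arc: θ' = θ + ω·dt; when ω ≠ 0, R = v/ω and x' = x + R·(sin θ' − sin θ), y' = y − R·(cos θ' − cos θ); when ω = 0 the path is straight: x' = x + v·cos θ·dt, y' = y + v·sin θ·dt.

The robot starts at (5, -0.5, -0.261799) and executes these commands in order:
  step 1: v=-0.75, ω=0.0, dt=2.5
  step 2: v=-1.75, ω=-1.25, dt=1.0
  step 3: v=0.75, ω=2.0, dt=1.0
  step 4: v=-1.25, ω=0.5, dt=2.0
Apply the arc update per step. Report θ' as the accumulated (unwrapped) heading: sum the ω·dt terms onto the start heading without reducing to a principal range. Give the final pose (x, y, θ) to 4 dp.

(1.3850, -1.0557, 1.4882)

step 1: θ'=-0.2618 (straight) → pose (3.1889, -0.0147, -0.2618)
step 2: θ'=-1.5118 (R=1.4000) → pose (2.1537, 1.2550, -1.5118)
step 3: θ'=0.4882 (R=0.3750) → pose (2.7039, 0.9460, 0.4882)
step 4: θ'=1.4882 (R=-2.5000) → pose (1.3850, -1.0557, 1.4882)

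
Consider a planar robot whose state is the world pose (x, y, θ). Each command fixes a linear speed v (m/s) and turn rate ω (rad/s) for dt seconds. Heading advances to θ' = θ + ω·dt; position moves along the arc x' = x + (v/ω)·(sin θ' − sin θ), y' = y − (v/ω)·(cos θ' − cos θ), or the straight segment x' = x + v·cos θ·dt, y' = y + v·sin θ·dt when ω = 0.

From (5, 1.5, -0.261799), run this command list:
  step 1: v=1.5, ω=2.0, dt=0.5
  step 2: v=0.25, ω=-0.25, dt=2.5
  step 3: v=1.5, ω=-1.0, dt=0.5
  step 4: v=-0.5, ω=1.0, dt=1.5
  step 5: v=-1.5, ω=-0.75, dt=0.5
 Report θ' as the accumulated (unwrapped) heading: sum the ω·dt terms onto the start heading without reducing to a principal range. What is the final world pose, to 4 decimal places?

(5.9086, 0.9844, 0.7382)

step 1: θ'=0.7382 (R=0.7500) → pose (5.6988, 1.6697, 0.7382)
step 2: θ'=0.1132 (R=-1.0000) → pose (6.2588, 1.9236, 0.1132)
step 3: θ'=-0.3868 (R=-1.5000) → pose (6.9941, 1.8224, -0.3868)
step 4: θ'=1.1132 (R=-0.5000) → pose (6.3569, 1.5802, 1.1132)
step 5: θ'=0.7382 (R=2.0000) → pose (5.9086, 0.9844, 0.7382)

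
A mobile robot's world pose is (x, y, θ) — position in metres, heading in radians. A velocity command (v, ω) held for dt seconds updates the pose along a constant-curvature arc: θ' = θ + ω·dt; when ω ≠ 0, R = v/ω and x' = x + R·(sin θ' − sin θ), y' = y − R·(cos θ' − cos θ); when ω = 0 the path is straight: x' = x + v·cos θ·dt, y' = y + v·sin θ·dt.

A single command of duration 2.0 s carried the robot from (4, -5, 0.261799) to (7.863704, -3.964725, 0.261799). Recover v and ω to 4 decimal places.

v = 2.0000, ω = 0.0000

Δθ = 0.261799 − 0.261799 = 0.000000
ω = Δθ/dt = 0.000000/2.0 = 0.0000
ω = 0 → v = (Δx·cos θ + Δy·sin θ)/dt = 2.0000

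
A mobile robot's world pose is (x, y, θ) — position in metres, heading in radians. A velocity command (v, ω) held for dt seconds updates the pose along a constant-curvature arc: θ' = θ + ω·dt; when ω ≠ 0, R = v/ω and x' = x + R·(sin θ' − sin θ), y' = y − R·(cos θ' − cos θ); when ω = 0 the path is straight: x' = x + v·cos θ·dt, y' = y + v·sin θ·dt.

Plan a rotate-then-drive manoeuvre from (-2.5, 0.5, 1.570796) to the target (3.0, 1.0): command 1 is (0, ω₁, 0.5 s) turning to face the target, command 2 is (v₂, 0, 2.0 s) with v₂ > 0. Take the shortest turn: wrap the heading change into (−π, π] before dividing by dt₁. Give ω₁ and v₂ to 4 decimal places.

heading to target = atan2(1−0.5, 3−-2.5) = 0.0907
Δθ = wrap(0.0907 − 1.5708) = -1.4801; ω₁ = Δθ/dt₁ = -2.9603
distance = √((3−-2.5)² + (1−0.5)²) = 5.5227; v₂ = distance/dt₂ = 2.7613

ω₁ = -2.9603, v₂ = 2.7613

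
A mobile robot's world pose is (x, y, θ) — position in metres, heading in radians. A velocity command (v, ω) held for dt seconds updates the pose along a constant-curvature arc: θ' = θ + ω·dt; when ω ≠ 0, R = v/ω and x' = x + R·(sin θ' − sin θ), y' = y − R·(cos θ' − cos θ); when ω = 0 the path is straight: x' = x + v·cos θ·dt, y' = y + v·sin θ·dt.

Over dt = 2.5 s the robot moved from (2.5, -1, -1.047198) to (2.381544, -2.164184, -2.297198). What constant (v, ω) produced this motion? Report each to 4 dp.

v = 0.5000, ω = -0.5000

Δθ = -2.297198 − -1.047198 = -1.250000
ω = Δθ/dt = -1.250000/2.5 = -0.5000
R = −Δy/(cos θ' − cos θ) = -1.0000
v = R·ω = -1.0000·-0.5000 = 0.5000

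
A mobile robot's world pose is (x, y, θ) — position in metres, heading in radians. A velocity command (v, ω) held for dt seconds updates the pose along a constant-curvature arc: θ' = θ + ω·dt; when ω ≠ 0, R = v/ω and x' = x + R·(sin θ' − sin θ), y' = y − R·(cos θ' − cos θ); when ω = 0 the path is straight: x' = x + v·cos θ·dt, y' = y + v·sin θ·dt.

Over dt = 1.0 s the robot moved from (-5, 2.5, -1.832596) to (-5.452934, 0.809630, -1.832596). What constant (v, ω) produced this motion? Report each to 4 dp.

v = 1.7500, ω = 0.0000

Δθ = -1.832596 − -1.832596 = 0.000000
ω = Δθ/dt = 0.000000/1.0 = 0.0000
ω = 0 → v = (Δx·cos θ + Δy·sin θ)/dt = 1.7500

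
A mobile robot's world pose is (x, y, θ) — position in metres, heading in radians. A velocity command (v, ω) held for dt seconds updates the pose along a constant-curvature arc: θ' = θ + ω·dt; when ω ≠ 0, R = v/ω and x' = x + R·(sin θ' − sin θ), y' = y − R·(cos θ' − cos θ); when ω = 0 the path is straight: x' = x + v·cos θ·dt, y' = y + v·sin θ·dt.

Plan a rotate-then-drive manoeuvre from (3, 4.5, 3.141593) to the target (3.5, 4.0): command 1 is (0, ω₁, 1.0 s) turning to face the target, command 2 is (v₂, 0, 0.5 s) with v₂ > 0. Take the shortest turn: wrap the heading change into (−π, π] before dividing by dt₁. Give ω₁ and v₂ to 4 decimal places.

ω₁ = 2.3562, v₂ = 1.4142

heading to target = atan2(4−4.5, 3.5−3) = -0.7854
Δθ = wrap(-0.7854 − 3.1416) = 2.3562; ω₁ = Δθ/dt₁ = 2.3562
distance = √((3.5−3)² + (4−4.5)²) = 0.7071; v₂ = distance/dt₂ = 1.4142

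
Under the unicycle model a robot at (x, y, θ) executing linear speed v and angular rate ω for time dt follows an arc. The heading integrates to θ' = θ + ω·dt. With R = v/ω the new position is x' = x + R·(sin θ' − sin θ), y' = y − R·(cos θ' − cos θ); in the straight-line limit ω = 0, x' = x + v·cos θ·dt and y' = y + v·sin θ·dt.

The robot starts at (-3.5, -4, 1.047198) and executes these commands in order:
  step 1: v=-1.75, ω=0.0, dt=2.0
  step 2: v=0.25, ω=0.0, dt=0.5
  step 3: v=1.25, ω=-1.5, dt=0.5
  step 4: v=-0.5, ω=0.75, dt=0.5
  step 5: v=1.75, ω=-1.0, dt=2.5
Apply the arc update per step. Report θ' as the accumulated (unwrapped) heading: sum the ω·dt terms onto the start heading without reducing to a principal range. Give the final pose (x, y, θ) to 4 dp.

(-2.1475, -8.4726, -1.8278)

step 1: θ'=1.0472 (straight) → pose (-5.2500, -7.0311, 1.0472)
step 2: θ'=1.0472 (straight) → pose (-5.1875, -6.9228, 1.0472)
step 3: θ'=0.2972 (R=-0.8333) → pose (-4.7098, -6.5427, 0.2972)
step 4: θ'=0.6722 (R=-0.6667) → pose (-4.9298, -6.6585, 0.6722)
step 5: θ'=-1.8278 (R=-1.7500) → pose (-2.1475, -8.4726, -1.8278)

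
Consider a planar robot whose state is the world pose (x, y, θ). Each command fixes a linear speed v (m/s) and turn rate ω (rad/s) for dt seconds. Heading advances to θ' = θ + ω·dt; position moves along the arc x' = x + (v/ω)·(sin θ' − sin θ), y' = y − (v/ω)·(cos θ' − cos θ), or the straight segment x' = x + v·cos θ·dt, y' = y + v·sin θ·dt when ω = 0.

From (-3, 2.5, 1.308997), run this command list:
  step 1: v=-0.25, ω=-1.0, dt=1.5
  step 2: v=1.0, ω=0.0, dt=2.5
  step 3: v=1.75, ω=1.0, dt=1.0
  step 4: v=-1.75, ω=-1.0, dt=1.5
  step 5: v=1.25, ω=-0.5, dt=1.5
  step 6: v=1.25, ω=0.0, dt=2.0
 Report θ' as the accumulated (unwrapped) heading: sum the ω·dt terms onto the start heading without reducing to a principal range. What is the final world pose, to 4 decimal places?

step 1: θ'=-0.1910 (R=0.2500) → pose (-3.2889, 2.3193, -0.1910)
step 2: θ'=-0.1910 (straight) → pose (-0.8344, 1.8446, -0.1910)
step 3: θ'=0.8090 (R=1.7500) → pose (0.7641, 2.3549, 0.8090)
step 4: θ'=-0.6910 (R=1.7500) → pose (-1.6175, 2.2143, -0.6910)
step 5: θ'=-1.4410 (R=-2.5000) → pose (-0.7318, 0.6113, -1.4410)
step 6: θ'=-1.4410 (straight) → pose (-0.4082, -1.8677, -1.4410)

(-0.4082, -1.8677, -1.4410)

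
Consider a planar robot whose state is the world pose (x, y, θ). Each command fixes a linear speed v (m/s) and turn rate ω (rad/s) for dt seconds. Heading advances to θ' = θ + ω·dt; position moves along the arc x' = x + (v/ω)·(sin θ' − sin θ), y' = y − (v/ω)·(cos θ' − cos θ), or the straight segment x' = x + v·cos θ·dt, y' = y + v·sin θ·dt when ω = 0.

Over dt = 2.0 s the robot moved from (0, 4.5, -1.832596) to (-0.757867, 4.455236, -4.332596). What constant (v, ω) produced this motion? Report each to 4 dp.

Δθ = -4.332596 − -1.832596 = -2.500000
ω = Δθ/dt = -2.500000/2.0 = -1.2500
R = Δx/(sin θ' − sin θ) = -0.4000
v = R·ω = -0.4000·-1.2500 = 0.5000

v = 0.5000, ω = -1.2500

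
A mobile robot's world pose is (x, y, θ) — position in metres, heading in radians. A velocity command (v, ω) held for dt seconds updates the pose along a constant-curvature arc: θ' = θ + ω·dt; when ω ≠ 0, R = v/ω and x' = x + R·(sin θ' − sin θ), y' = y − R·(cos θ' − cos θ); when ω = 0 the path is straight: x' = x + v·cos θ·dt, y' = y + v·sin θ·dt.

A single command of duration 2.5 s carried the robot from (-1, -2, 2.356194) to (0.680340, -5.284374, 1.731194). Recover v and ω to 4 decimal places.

v = -1.5000, ω = -0.2500

Δθ = 1.731194 − 2.356194 = -0.625000
ω = Δθ/dt = -0.625000/2.5 = -0.2500
R = −Δy/(cos θ' − cos θ) = 6.0000
v = R·ω = 6.0000·-0.2500 = -1.5000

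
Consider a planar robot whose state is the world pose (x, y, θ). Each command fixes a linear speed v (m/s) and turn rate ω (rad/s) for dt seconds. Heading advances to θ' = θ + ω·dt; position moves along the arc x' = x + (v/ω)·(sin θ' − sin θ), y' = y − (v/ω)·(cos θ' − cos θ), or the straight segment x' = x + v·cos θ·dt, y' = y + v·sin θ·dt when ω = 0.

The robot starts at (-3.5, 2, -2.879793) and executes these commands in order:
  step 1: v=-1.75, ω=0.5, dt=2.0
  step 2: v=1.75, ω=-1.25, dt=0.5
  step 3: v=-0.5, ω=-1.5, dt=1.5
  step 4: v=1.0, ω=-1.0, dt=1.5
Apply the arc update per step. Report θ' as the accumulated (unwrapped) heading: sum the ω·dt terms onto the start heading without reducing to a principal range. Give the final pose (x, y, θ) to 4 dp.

(-0.0709, 4.2916, -6.2548)

step 1: θ'=-1.8798 (R=-3.5000) → pose (-1.0716, 4.3164, -1.8798)
step 2: θ'=-2.5048 (R=-1.4000) → pose (-1.5728, 3.6165, -2.5048)
step 3: θ'=-4.7548 (R=0.3333) → pose (-1.0416, 3.3344, -4.7548)
step 4: θ'=-6.2548 (R=-1.0000) → pose (-0.0709, 4.2916, -6.2548)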